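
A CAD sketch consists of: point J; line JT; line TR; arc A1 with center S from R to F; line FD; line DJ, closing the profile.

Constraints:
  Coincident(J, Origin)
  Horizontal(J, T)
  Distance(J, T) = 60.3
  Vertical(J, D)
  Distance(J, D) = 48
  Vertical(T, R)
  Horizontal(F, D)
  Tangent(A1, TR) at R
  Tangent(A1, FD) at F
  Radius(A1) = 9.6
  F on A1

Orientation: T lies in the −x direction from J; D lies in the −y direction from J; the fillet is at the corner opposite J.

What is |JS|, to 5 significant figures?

63.601

JD is vertical with |JD| = 48.0 and D on the −y side, so D = (0.0000, -48.000). The virtual corner opposite J is at (-60.300, -48.000). Tangency of A1 to TR means the radius SR is perpendicular to TR and since A1 is tangent to FD there, SF ⟂ FD, with radius 9.6, so the center S sits 9.6 in from both sides at S = (-50.700, -38.400). Then |JS| = |S − J| = 63.601.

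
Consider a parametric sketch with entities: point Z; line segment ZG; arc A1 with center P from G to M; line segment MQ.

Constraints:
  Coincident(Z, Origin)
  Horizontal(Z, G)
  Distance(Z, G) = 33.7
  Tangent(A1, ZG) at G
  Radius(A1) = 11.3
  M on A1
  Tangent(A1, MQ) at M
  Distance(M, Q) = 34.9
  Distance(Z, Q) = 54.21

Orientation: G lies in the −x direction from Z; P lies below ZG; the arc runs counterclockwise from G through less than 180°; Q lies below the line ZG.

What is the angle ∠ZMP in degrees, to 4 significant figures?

8.109°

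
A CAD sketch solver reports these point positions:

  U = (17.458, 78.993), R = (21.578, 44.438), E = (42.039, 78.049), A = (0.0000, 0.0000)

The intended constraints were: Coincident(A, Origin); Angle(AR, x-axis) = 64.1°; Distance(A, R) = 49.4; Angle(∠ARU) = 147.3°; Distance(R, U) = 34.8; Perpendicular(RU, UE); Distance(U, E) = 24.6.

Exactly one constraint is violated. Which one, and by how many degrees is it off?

Perpendicular(RU, UE) — off by 9.00°.

A = (0.00, 0.00) ✓; AR at 64.10° ✓; |AR| = 49.40 ✓; ∠ARU = 147.3° ✓; |RU| = 34.80 ✓; ∠(RU, UE) = 99.00° ✗; |UE| = 24.60 ✓.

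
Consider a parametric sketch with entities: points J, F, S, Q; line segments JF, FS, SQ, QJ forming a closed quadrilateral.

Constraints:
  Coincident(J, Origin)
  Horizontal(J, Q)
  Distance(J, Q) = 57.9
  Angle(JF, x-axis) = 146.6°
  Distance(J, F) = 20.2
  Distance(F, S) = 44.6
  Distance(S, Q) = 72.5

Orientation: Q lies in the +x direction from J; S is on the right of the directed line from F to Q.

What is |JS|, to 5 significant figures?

33.112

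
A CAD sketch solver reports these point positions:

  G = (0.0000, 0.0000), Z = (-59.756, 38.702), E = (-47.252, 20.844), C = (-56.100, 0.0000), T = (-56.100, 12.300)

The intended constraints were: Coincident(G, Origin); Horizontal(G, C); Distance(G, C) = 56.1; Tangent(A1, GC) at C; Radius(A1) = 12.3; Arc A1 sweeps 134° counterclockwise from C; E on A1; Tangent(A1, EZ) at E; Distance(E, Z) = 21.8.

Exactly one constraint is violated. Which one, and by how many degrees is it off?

Tangent(A1, EZ) at E — off by 9.00°.

G = (0.00, 0.00) ✓; G.y = 0.00, C.y = 0.00 ✓; |GC| = 56.10 ✓; ∠(TC, CG) = 90.00° ✓; |TC| = 12.30 ✓; bearing(T→E) − bearing(T→C) = 134.0° ✓; |TE| = 12.30 ✓; ∠(TE, EZ) = 99.00° ✗; |EZ| = 21.80 ✓.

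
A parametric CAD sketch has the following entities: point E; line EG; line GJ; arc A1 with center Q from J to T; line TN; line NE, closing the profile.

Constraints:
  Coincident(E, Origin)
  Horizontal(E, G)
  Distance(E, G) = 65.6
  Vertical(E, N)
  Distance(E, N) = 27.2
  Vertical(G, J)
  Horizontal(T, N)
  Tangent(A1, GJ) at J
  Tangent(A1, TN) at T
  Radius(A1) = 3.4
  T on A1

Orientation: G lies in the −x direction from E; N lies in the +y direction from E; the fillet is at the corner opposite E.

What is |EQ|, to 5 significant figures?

66.598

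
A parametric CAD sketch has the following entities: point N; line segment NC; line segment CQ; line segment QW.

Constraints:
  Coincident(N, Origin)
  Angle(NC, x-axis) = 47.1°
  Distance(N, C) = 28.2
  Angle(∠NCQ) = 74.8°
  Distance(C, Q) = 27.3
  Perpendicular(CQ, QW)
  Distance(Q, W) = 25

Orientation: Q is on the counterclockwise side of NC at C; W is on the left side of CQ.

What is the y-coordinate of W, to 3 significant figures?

11.2

N is at the origin; NC runs at 47.1° with length 28.2, so C = 28.2·(cos 47.1°, sin 47.1°) = (19.2, 20.7). ∠NCQ = 74.8°, so CQ runs at 47.1° + (180° − 74.8°) = 152° from the x-axis; with |CQ| = 27.3, Q = C + 27.3·(cos 152°, sin 152°) = (-4.97, 33.3). CQ is perpendicular to QW; with |QW| = 25.0 on the left of CQ, W = Q + 25.0·(-0.465, -0.885) = (-16.6, 11.2). So W.y = 11.2.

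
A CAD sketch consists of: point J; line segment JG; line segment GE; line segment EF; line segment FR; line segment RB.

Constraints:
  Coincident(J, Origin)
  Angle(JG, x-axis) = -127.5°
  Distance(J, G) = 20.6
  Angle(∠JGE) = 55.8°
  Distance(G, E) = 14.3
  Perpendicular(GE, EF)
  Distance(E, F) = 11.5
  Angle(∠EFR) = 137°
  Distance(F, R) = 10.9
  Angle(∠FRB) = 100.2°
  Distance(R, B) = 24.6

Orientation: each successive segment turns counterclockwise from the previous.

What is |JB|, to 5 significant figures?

27.628

∠EFR = 137.0° gives FR at 129.70° from the x-axis; with |FR| = 10.9, R = (-4.5648, 2.7011). ∠FRB = 100.2° gives RB at -150.50° from the x-axis; with |RB| = 24.6, B = (-25.976, -9.4125). Then |JB| = |B − J| = 27.628.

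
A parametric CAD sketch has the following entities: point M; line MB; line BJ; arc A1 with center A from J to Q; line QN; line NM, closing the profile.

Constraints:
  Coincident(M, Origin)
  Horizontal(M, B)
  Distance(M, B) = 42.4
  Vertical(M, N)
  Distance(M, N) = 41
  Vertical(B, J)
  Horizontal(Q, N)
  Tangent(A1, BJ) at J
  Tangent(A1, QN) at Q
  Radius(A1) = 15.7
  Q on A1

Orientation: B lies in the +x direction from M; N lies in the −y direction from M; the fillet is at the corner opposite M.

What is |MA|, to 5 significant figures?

36.783

M is at the origin; M and B share the same y with |MB| = 42.4 and B on the +x side, so B = (42.400, 0.0000). MN is vertical with |MN| = 41.0 and N on the −y side, so N = (0.0000, -41.000). The virtual corner opposite M is at (42.400, -41.000). The tangent condition forces AJ to be normal to BJ and tangency of A1 to QN means the radius AQ is perpendicular to QN, with radius 15.7, so the center A sits 15.7 in from both sides at A = (26.700, -25.300). Then |MA| = |A − M| = 36.783.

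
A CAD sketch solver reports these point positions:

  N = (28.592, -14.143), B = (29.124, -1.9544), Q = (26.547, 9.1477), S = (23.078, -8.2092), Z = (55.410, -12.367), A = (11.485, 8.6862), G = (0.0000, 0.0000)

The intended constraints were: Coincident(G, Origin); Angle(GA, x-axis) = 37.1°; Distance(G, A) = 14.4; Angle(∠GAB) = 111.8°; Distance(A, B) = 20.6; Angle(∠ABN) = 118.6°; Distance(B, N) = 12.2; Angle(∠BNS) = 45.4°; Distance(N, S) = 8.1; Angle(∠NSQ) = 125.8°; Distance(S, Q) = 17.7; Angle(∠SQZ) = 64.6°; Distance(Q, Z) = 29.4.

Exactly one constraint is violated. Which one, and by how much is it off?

Distance(Q, Z) = 29.4 — off by 6.60.

G = (0.00, 0.00) ✓; GA at 37.10° ✓; |GA| = 14.40 ✓; ∠GAB = 111.8° ✓; |AB| = 20.60 ✓; ∠ABN = 118.6° ✓; |BN| = 12.20 ✓; ∠BNS = 45.40° ✓; |NS| = 8.100 ✓; ∠NSQ = 125.8° ✓; |SQ| = 17.70 ✓; ∠SQZ = 64.60° ✓; |QZ| = 36.00 ✗.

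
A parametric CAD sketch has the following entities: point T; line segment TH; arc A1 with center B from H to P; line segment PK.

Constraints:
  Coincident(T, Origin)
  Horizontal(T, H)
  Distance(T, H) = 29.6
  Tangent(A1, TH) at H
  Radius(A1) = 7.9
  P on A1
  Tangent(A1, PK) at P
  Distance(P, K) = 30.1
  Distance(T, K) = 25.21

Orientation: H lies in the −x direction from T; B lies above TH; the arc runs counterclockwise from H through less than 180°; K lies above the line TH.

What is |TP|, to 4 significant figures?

23.88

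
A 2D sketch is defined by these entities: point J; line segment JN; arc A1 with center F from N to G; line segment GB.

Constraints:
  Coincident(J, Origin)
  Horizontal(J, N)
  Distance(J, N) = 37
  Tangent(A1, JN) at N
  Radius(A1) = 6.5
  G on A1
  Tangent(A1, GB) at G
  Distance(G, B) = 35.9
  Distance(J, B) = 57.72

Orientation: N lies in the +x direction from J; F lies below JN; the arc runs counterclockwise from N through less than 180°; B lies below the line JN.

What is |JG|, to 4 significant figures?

31.67

J is at the origin; J and N share the same y with |JN| = 37.0 and N on the +x side, so N = (37.00, 0.000). Since A1 is tangent to JN there, FN ⟂ JN, so F = N + (0, -6.5) = (37.00, -6.500). Since FG ⟂ GB (tangency), |FB| = √(6.5² + 35.9²) = 36.48 regardless of where G sits on A1. So B lies on both circle(J, 57.72) and circle(F, 36.48); the below-JN intersection is B = (38.56, -42.95). G is the foot of the tangent from B: G = (30.66, -7.930).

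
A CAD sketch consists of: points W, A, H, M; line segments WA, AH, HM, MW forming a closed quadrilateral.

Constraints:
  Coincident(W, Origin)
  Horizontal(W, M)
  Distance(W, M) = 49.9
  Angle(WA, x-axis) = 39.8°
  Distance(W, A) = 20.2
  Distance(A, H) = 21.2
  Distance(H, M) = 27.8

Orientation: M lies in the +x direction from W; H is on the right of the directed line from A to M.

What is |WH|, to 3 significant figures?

24.0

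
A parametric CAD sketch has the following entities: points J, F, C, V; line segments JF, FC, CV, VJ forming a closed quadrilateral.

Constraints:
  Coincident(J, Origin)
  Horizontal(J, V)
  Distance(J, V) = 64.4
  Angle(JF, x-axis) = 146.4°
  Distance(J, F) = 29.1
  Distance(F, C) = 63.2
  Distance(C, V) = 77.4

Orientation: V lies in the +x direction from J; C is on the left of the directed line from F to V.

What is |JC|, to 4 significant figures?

65.21

Checks: J = (0.00, 0.00) ✓; |FC| = 63.20 ✓; |CV| = 77.40 ✓.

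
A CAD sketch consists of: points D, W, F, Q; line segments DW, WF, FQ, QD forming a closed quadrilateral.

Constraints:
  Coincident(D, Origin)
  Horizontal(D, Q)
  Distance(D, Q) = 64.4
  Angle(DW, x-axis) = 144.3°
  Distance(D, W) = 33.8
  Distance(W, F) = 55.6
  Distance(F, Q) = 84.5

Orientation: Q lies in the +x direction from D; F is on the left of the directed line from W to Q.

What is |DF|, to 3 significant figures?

63.2

D is at the origin; DQ is horizontal with |DQ| = 64.4 and Q in +x, so Q = (64.4, 0). DW runs at 144.3° with |DW| = 33.8, so W = (-27.4, 19.7). F is determined by |WF| = 55.6 and |FQ| = 84.5 together: it lies at the intersection of circle(W, 55.6) and circle(Q, 84.5). With |WQ| = 93.9, the foot of the radical line on WQ is 25.4 from W and the perpendicular offset is √(55.6² − 25.4²) = 49.4. Taking the left-of-WQ solution: F = (7.79, 62.7).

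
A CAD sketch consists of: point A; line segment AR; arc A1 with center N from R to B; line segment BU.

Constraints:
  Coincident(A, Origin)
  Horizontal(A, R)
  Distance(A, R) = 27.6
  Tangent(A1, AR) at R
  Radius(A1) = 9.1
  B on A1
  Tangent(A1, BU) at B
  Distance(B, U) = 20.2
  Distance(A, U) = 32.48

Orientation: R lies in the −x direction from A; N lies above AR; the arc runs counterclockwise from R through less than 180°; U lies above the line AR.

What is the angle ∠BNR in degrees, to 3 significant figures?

83.4°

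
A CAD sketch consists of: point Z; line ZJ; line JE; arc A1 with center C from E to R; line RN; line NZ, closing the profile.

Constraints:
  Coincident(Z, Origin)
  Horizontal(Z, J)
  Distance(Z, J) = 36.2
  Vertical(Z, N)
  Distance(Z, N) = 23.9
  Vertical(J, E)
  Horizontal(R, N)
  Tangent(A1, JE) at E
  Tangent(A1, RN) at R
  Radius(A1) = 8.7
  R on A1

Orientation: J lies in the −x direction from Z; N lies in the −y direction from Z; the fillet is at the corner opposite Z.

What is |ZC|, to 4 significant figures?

31.42

Z is at the origin; Z and J share the same y with |ZJ| = 36.2 and J on the −x side, so J = (-36.20, 0.000). ZN is vertical with |ZN| = 23.9 and N on the −y side, so N = (0.000, -23.90). The virtual corner opposite Z is at (-36.20, -23.90). The tangent condition forces CE to be normal to JE and A1 meets RN tangentially, so CR is at right angles to RN, with radius 8.7, so the center C sits 8.7 in from both sides at C = (-27.50, -15.20). Then |ZC| = |C − Z| = 31.42.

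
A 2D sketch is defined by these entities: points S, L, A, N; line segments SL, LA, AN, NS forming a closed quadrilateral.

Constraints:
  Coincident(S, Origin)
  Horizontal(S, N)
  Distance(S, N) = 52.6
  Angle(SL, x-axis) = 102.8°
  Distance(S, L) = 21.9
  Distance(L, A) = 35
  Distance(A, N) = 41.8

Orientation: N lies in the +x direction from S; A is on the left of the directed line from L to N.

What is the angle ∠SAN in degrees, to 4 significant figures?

75.83°

Checks: SL at 102.8° ✓; |LA| = 35.00 ✓; |AN| = 41.80 ✓.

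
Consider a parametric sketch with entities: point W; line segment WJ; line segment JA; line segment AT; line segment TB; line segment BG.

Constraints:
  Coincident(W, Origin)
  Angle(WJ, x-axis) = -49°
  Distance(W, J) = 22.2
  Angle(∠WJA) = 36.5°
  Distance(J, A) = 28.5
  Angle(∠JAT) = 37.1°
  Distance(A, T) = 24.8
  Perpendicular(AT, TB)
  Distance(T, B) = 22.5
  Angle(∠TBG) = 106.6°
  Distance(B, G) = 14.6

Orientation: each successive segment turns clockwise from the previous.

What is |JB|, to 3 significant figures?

5.70

W is at the origin; WJ runs at -49.0° with length 22.2, so J = (14.6, -16.8). ∠WJA = 36.5° gives JA at 168° from the x-axis; with |JA| = 28.5, A = (-13.3, -10.6). ∠JAT = 37.1° gives AT at 24.6° from the x-axis; with |AT| = 24.8, T = (9.29, -0.262). The perpendicularity gives TB at right angles to AT, so TB runs at -65.4°; with |TB| = 22.5, B = (18.7, -20.7). Then |JB| = |B − J| = 5.70.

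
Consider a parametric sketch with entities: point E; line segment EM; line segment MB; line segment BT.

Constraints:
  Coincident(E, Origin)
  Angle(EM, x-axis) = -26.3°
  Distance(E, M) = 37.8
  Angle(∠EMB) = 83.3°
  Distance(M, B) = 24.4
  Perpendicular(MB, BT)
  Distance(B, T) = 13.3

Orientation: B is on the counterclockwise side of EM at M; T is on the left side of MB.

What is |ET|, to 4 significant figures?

31.42

E is at the origin; EM runs at -26.3° with length 37.8, so M = 37.8·(cos -26.3°, sin -26.3°) = (33.89, -16.75). ∠EMB = 83.3°, so MB runs at -26.3° + (180° − 83.3°) = 70.40° from the x-axis; with |MB| = 24.4, B = M + 24.4·(cos 70.40°, sin 70.40°) = (42.07, 6.238). MB ⟂ BT; with |BT| = 13.3 on the left of MB, T = B + 13.3·(-0.9421, 0.3355) = (29.54, 10.70). Then |ET| = |T − E| = 31.42.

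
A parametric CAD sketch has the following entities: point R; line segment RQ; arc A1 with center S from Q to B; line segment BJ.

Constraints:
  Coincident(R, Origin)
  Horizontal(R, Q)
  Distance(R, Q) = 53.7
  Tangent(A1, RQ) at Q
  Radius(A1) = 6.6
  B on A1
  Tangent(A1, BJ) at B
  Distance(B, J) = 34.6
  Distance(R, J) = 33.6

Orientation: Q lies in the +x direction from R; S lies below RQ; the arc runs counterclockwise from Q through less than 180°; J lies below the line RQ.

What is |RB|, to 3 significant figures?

49.4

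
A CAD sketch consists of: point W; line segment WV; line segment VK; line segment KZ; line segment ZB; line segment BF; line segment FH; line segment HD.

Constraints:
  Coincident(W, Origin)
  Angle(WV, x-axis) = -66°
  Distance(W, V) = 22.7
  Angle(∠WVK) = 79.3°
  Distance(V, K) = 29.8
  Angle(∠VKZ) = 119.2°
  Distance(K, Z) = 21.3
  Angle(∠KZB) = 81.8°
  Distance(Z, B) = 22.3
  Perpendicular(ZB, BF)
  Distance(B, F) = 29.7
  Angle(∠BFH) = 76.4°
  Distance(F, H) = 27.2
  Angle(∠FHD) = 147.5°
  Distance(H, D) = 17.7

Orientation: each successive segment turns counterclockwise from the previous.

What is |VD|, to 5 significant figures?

51.810

W is at the origin; WV runs at -66.0° with length 22.7, so V = (9.2329, -20.737). ∠WVK = 79.3° gives VK at 34.700° from the x-axis; with |VK| = 29.8, K = (33.733, -3.7730). ∠VKZ = 119.2° gives KZ at 95.500° from the x-axis; with |KZ| = 21.3, Z = (31.691, 17.429). ∠KZB = 81.8° gives ZB at -166.30° from the x-axis; with |ZB| = 22.3, B = (10.026, 12.147). The perpendicularity gives BF at right angles to ZB, so BF runs at -76.300°; with |BF| = 29.7, F = (17.060, -16.708). ∠BFH = 76.4° gives FH at 27.300° from the x-axis; with |FH| = 27.2, H = (41.230, -4.2322). ∠FHD = 147.5° gives HD at 59.800° from the x-axis; with |HD| = 17.7, D = (50.134, 11.065). Then |VD| = |D − V| = 51.810.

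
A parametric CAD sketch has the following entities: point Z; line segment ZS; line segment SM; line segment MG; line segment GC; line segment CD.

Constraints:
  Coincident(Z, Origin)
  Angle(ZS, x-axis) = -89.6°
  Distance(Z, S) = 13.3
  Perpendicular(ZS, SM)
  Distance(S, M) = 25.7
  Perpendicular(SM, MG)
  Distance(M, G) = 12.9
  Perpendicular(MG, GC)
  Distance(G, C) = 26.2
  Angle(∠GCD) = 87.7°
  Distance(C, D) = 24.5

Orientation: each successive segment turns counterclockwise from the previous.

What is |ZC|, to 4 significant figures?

0.6403

SM ⟂ MG, so MG runs at 90.40°; with |MG| = 12.9, G = (25.70, -0.2206). MG ⟂ GC, so GC runs at -179.6°; with |GC| = 26.2, C = (-0.4972, -0.4035). Then |ZC| = |C − Z| = 0.6403.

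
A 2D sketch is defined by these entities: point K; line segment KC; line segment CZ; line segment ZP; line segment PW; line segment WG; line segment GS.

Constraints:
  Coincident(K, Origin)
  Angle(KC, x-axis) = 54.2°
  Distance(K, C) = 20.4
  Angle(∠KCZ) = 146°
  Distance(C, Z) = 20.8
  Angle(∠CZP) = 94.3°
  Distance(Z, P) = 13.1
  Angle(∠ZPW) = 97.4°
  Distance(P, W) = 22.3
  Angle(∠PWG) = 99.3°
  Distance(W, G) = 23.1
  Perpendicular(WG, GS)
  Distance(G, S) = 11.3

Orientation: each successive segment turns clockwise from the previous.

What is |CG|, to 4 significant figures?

9.235

K is at the origin; KC runs at 54.2° with length 20.4, so C = (11.93, 16.55). ∠KCZ = 146.0° gives CZ at 20.20° from the x-axis; with |CZ| = 20.8, Z = (31.45, 23.73). ∠CZP = 94.3° gives ZP at -65.50° from the x-axis; with |ZP| = 13.1, P = (36.89, 11.81). ∠ZPW = 97.4° gives PW at -148.1° from the x-axis; with |PW| = 22.3, W = (17.95, 0.02324). ∠PWG = 99.3° gives WG at 131.2° from the x-axis; with |WG| = 23.1, G = (2.738, 17.40). Then |CG| = |G − C| = 9.235.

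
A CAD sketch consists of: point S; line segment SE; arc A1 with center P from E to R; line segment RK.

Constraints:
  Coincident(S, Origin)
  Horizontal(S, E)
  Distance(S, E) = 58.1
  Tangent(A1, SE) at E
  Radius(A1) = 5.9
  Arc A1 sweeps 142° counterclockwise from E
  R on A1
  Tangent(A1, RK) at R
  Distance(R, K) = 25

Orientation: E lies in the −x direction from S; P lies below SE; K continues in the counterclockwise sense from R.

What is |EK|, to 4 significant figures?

30.51

On A1, E sits at bearing 90° from P; a 142° counterclockwise sweep puts R at bearing 232°, so R = P + 5.9·(cos 232°, sin 232°) = (-61.73, -10.55). The tangent condition forces PR to be normal to RK, so RK runs along (−sin 232°, cos 232°); with |RK| = 25.0, K = (-42.03, -25.94). Then |EK| = |K − E| = 30.51.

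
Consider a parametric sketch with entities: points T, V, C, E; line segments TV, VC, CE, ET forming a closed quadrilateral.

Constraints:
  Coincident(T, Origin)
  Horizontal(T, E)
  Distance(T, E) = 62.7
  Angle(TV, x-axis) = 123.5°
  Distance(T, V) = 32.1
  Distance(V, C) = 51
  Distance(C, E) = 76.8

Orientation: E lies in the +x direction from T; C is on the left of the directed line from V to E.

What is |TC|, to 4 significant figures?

65.40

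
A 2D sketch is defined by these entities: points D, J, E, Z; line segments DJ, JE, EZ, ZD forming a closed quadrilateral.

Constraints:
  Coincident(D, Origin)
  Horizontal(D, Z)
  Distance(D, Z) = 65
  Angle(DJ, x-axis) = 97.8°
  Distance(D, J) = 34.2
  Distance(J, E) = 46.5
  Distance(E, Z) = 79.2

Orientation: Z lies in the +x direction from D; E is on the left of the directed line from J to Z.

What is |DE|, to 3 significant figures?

73.6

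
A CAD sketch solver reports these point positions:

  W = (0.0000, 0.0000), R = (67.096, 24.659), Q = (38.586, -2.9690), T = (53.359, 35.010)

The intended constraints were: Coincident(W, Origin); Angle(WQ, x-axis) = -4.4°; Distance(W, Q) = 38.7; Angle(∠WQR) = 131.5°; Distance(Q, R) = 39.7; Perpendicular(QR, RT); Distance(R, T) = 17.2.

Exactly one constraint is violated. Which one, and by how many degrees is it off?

Perpendicular(QR, RT) — off by 8.90°.

W = (0.00, 0.00) ✓; WQ at -4.400° ✓; |WQ| = 38.70 ✓; ∠WQR = 131.5° ✓; |QR| = 39.70 ✓; ∠(QR, RT) = 98.90° ✗; |RT| = 17.20 ✓.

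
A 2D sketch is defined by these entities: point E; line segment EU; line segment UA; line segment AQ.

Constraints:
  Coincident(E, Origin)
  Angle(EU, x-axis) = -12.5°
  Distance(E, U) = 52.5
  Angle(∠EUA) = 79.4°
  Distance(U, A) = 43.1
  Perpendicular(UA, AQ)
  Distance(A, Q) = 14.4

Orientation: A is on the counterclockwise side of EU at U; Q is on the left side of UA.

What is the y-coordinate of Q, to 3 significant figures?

32.2

∠EUA = 79.4°, so UA runs at -12.5° + (180° − 79.4°) = 88.1° from the x-axis; with |UA| = 43.1, A = U + 43.1·(cos 88.1°, sin 88.1°) = (52.7, 31.7). UA is perpendicular to AQ; with |AQ| = 14.4 on the left of UA, Q = A + 14.4·(-0.999, 0.0332) = (38.3, 32.2). So Q.y = 32.2.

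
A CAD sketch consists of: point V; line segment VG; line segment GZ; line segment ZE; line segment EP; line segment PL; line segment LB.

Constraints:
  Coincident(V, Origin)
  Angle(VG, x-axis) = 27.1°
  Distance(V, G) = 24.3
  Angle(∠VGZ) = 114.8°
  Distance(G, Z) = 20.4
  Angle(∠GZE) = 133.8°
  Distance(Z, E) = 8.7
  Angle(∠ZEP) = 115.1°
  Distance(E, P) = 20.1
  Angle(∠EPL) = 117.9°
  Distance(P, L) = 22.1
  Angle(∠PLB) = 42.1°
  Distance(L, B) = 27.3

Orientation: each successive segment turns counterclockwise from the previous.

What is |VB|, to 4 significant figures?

29.47

V is at the origin; VG runs at 27.1° with length 24.3, so G = (21.63, 11.07). ∠VGZ = 114.8° gives GZ at 92.30° from the x-axis; with |GZ| = 20.4, Z = (20.81, 31.45). ∠GZE = 133.8° gives ZE at 138.5° from the x-axis; with |ZE| = 8.7, E = (14.30, 37.22). ∠ZEP = 115.1° gives EP at -156.6° from the x-axis; with |EP| = 20.1, P = (-4.149, 29.24). ∠EPL = 117.9° gives PL at -94.50° from the x-axis; with |PL| = 22.1, L = (-5.883, 7.204). ∠PLB = 42.1° gives LB at 43.40° from the x-axis; with |LB| = 27.3, B = (13.95, 25.96). Then |VB| = |B − V| = 29.47.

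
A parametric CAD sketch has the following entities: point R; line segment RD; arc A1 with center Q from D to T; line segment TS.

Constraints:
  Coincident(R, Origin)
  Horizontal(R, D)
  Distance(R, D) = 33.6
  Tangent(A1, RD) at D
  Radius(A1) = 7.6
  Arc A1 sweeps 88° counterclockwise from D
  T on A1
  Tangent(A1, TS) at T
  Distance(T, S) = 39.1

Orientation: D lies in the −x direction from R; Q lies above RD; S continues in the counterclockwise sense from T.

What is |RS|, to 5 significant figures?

52.546

R is at the origin; R and D share the same y with |RD| = 33.6 and D on the −x side, so D = (-33.600, 0.0000). Since A1 is tangent to RD there, QD ⟂ RD, so Q = D + (0, 7.6) = (-33.600, 7.6000). On A1, D sits at bearing -90° from Q; an 88° counterclockwise sweep puts T at bearing -2°, so T = Q + 7.6·(cos -2°, sin -2°) = (-26.005, 7.3348). The tangent condition forces QT to be normal to TS, so TS runs along (−sin -2°, cos -2°); with |TS| = 39.1, S = (-24.640, 46.411). Then |RS| = |S − R| = 52.546.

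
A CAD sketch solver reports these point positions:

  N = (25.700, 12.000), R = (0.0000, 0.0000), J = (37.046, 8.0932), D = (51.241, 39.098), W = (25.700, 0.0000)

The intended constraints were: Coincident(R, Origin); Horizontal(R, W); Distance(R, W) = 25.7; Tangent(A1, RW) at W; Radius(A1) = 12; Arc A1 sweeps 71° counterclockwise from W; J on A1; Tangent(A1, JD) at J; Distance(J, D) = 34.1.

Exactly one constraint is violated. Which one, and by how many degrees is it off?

Tangent(A1, JD) at J — off by 5.60°.

R = (0.00, 0.00) ✓; R.y = 0.00, W.y = 0.00 ✓; |RW| = 25.70 ✓; ∠(NW, WR) = 90.00° ✓; |NW| = 12.00 ✓; bearing(N→J) − bearing(N→W) = 71.00° ✓; |NJ| = 12.00 ✓; ∠(NJ, JD) = 95.60° ✗; |JD| = 34.10 ✓.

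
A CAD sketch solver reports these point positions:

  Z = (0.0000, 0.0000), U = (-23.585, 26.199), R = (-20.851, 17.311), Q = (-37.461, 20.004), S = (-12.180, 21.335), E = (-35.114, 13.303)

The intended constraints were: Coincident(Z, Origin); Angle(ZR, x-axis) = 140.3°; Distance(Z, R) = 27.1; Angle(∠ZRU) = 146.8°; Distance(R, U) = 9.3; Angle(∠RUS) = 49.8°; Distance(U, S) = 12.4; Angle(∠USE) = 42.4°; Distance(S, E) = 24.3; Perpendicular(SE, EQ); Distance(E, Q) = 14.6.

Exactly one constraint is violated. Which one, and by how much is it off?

Distance(E, Q) = 14.6 — off by 7.50.

Z = (0.00, 0.00) ✓; ZR at 140.3° ✓; |ZR| = 27.10 ✓; ∠ZRU = 146.8° ✓; |RU| = 9.299 ✓; ∠RUS = 49.80° ✓; |US| = 12.40 ✓; ∠USE = 42.40° ✓; |SE| = 24.30 ✓; ∠(SE, EQ) = 90.00° ✓; |EQ| = 7.100 ✗.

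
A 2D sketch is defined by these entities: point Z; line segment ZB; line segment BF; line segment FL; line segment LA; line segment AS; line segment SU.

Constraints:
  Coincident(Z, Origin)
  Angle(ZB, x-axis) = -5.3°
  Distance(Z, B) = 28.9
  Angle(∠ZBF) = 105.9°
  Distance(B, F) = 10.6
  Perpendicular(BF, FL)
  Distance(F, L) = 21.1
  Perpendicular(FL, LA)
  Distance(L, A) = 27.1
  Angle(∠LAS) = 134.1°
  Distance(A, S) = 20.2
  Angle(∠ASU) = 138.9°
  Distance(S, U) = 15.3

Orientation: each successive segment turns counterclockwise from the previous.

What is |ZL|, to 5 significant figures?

19.690

Z is at the origin; ZB runs at -5.3° with length 28.9, so B = (28.776, -2.6695). ∠ZBF = 105.9° gives BF at 68.800° from the x-axis; with |BF| = 10.6, F = (32.610, 7.2131). BF is perpendicular to FL, so FL runs at 158.80°; with |FL| = 21.1, L = (12.938, 14.843). Then |ZL| = |L − Z| = 19.690.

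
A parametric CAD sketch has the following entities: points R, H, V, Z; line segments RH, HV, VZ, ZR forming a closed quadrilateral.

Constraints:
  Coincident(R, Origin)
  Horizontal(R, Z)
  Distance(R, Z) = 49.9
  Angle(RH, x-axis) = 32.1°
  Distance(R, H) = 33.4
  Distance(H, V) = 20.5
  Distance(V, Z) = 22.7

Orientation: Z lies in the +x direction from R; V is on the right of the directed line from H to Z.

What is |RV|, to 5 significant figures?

27.501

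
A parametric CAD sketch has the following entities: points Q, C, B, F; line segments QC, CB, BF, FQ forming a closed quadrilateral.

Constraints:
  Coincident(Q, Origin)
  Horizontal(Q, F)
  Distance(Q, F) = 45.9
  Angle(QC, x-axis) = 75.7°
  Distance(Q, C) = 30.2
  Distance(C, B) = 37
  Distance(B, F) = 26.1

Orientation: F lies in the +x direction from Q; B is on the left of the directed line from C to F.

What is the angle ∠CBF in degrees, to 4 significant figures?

98.45°

Checks: |CB| = 37.00 ✓; |BF| = 26.10 ✓.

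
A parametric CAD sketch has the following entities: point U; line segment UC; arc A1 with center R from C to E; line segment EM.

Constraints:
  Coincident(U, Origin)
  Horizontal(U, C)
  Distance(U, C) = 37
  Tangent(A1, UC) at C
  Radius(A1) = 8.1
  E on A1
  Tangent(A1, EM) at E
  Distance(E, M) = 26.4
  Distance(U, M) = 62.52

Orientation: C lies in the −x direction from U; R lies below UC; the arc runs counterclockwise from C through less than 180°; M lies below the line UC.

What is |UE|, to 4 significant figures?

44.55

U is at the origin; U and C share the same y with |UC| = 37.0 and C on the −x side, so C = (-37.00, 0.000). The tangent condition forces RC to be normal to UC, so R = C + (0, -8.1) = (-37.00, -8.100). Since RE ⟂ EM (tangency), |RM| = √(8.1² + 26.4²) = 27.61 regardless of where E sits on A1. So M lies on both circle(U, 62.52) and circle(R, 27.61); the below-UC intersection is M = (-55.68, -28.44). E is the foot of the tangent from M: E = (-44.31, -4.613).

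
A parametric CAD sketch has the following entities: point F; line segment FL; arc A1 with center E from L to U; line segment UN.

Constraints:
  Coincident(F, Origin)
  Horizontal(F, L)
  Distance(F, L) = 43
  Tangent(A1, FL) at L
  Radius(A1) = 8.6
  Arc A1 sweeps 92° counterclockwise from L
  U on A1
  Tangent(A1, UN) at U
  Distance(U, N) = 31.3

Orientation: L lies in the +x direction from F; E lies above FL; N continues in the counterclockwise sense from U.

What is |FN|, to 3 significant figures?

64.5

F is at the origin; FL is horizontal with |FL| = 43.0 and L on the +x side, so L = (43.0, 0.00). Since A1 is tangent to FL there, EL ⟂ FL, so E = L + (0, 8.6) = (43.0, 8.60). On A1, L sits at bearing -90° from E; a 92° counterclockwise sweep puts U at bearing 2°, so U = E + 8.6·(cos 2°, sin 2°) = (51.6, 8.90). Since A1 is tangent to UN there, EU ⟂ UN, so UN runs along (−sin 2°, cos 2°); with |UN| = 31.3, N = (50.5, 40.2). Then |FN| = |N − F| = 64.5.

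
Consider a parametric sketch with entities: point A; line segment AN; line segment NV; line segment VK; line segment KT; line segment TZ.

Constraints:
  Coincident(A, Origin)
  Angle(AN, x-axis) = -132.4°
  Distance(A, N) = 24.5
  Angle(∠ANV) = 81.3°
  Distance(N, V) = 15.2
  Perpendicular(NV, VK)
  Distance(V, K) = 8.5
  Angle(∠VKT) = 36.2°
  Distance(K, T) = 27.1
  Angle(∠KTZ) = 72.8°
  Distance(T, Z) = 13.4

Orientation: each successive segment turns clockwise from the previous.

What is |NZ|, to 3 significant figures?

21.3

∠VKT = 36.2° gives KT at -105° from the x-axis; with |KT| = 27.1, T = (-26.4, -27.1). ∠KTZ = 72.8° gives TZ at 148° from the x-axis; with |TZ| = 13.4, Z = (-37.8, -20.0). Then |NZ| = |Z − N| = 21.3.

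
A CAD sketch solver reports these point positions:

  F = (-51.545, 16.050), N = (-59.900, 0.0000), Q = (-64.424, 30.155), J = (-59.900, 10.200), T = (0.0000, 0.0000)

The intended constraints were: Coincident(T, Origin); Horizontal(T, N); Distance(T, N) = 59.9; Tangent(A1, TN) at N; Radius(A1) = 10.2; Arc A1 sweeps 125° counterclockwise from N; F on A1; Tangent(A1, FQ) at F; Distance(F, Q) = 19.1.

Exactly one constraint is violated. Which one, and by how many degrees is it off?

Tangent(A1, FQ) at F — off by 7.40°.

T = (0.00, 0.00) ✓; T.y = 0.00, N.y = 0.00 ✓; |TN| = 59.90 ✓; ∠(JN, NT) = 90.00° ✓; |JN| = 10.20 ✓; bearing(J→F) − bearing(J→N) = 125.0° ✓; |JF| = 10.20 ✓; ∠(JF, FQ) = 82.60° ✗; |FQ| = 19.10 ✓.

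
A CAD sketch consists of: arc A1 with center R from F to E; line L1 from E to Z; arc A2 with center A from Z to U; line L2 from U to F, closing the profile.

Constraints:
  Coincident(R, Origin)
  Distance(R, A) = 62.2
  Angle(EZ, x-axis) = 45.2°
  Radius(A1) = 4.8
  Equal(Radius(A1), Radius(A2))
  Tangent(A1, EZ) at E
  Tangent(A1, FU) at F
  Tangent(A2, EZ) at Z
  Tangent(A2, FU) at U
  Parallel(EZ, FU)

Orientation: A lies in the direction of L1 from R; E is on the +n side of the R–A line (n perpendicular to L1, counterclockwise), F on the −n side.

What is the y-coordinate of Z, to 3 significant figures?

47.5

The slot axis is L1's direction at 45.2°, so u = (cos 45.2°, sin 45.2°) = (0.705, 0.710) and n = (−sin 45.2°, cos 45.2°) = (-0.710, 0.705). R is at the origin and A lies 62.2 along u from R, so A = 62.2·u = (43.8, 44.1). Tangency of A1 to both parallel lines with radius 4.8 puts E and F at R ± 4.8·n: E = (-3.41, 3.38), F = (3.41, -3.38). Equal radii place Z and U the same way about A: Z = A + 4.8·n = (40.4, 47.5), U = A − 4.8·n = (47.2, 40.8). So Z.y = 47.5.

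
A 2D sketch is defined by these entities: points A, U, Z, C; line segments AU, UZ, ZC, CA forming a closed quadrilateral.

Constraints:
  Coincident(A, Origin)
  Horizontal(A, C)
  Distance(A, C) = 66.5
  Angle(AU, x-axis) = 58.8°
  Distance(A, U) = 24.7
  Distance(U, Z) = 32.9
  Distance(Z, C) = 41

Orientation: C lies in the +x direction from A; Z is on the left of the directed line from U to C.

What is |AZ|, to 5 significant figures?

54.796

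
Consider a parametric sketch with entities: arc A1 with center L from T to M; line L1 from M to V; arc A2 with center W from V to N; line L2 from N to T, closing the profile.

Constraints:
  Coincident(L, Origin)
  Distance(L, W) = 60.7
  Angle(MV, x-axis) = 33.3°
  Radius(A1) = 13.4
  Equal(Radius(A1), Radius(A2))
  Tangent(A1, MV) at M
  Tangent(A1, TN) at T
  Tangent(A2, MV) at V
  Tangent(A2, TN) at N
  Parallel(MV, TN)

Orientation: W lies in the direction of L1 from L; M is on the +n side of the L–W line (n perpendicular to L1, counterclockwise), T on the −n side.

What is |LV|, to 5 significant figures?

62.161

The slot axis is L1's direction at 33.3°, so u = (cos 33.3°, sin 33.3°) = (0.83581, 0.54902) and n = (−sin 33.3°, cos 33.3°) = (-0.54902, 0.83581). L is at the origin and W lies 60.7 along u from L, so W = 60.7·u = (50.734, 33.326). Tangency of A1 to both parallel lines with radius 13.4 puts M and T at L ± 13.4·n: M = (-7.3569, 11.200), T = (7.3569, -11.200). Equal radii place V and N the same way about W: V = W + 13.4·n = (43.377, 44.526), N = W − 13.4·n = (58.090, 22.126). Then |LV| = |V − L| = 62.161.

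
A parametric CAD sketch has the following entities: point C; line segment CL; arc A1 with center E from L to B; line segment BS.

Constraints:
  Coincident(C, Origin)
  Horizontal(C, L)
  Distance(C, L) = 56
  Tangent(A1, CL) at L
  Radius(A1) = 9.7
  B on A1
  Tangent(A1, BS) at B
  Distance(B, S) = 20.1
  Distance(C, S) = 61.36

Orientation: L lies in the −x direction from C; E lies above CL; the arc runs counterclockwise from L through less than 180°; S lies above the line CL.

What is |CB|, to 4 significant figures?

48.36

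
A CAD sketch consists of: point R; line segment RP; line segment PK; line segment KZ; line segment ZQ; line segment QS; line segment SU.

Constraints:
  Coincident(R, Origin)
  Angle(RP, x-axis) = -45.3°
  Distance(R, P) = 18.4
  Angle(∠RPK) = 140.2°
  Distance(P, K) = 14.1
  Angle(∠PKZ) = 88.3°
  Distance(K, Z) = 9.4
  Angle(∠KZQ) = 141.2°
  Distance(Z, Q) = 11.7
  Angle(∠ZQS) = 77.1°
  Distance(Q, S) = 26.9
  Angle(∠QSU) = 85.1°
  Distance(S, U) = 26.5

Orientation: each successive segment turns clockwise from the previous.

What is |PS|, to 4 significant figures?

10.36

R is at the origin; RP runs at -45.3° with length 18.4, so P = (12.94, -13.08). ∠RPK = 140.2° gives PK at -85.10° from the x-axis; with |PK| = 14.1, K = (14.15, -27.13). ∠PKZ = 88.3° gives KZ at -176.8° from the x-axis; with |KZ| = 9.4, Z = (4.761, -27.65). ∠KZQ = 141.2° gives ZQ at 144.4° from the x-axis; with |ZQ| = 11.7, Q = (-4.752, -20.84). ∠ZQS = 77.1° gives QS at 41.50° from the x-axis; with |QS| = 26.9, S = (15.40, -3.017). Then |PS| = |S − P| = 10.36.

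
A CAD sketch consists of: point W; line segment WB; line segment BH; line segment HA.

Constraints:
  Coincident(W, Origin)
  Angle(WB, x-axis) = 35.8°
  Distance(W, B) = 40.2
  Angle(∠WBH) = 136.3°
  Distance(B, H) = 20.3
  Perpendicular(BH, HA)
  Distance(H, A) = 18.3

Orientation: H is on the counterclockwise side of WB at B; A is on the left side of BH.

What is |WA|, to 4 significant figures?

50.26

W is at the origin; WB runs at 35.8° with length 40.2, so B = 40.2·(cos 35.8°, sin 35.8°) = (32.60, 23.52). ∠WBH = 136.3°, so BH runs at 35.8° + (180° − 136.3°) = 79.50° from the x-axis; with |BH| = 20.3, H = B + 20.3·(cos 79.50°, sin 79.50°) = (36.30, 43.48). BH is perpendicular to HA; with |HA| = 18.3 on the left of BH, A = H + 18.3·(-0.9833, 0.1822) = (18.31, 46.81). Then |WA| = |A − W| = 50.26.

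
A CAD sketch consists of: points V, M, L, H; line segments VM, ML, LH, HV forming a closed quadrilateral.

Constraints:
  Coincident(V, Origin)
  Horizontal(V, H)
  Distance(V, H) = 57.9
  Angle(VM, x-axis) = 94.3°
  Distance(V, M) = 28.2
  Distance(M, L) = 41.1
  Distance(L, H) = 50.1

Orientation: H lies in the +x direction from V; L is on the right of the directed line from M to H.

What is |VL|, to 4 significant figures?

14.61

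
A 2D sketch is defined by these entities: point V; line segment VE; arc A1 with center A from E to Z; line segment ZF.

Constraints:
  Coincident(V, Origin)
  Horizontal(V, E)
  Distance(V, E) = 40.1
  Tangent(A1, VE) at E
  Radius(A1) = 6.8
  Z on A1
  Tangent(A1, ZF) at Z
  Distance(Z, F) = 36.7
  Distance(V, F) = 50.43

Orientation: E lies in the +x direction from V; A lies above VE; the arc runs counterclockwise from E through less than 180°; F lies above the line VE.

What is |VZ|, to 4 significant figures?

47.12

Checks: |AZ| = 6.800 ✓; ∠(AZ, ZF) = 90.00° ✓; |ZF| = 36.70 ✓; |VF| = 50.43 ✓.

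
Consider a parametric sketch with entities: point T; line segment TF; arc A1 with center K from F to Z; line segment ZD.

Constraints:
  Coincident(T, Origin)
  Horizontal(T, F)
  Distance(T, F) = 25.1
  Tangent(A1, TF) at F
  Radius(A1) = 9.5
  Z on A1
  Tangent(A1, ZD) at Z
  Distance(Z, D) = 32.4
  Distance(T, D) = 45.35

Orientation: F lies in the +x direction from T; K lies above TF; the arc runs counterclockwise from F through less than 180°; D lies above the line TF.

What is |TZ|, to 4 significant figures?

36.23

Checks: |TF| = 25.10 ✓; |KZ| = 9.500 ✓; ∠(KZ, ZD) = 90.00° ✓; |ZD| = 32.40 ✓; |TD| = 45.35 ✓.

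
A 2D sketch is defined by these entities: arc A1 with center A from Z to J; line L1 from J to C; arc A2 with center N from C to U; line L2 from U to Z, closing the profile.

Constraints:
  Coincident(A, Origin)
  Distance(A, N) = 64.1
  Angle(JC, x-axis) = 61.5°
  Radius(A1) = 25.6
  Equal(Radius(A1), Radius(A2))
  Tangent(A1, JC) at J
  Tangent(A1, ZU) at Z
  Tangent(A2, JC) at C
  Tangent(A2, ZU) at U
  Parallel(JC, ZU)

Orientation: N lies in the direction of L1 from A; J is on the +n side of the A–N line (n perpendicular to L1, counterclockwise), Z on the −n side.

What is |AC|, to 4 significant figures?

69.02

The slot axis is L1's direction at 61.5°, so u = (cos 61.5°, sin 61.5°) = (0.4772, 0.8788) and n = (−sin 61.5°, cos 61.5°) = (-0.8788, 0.4772). A is at the origin and N lies 64.1 along u from A, so N = 64.1·u = (30.59, 56.33). Tangency of A1 to both parallel lines with radius 25.6 puts J and Z at A ± 25.6·n: J = (-22.50, 12.22), Z = (22.50, -12.22). Equal radii place C and U the same way about N: C = N + 25.6·n = (8.088, 68.55), U = N − 25.6·n = (53.08, 44.12). Then |AC| = |C − A| = 69.02.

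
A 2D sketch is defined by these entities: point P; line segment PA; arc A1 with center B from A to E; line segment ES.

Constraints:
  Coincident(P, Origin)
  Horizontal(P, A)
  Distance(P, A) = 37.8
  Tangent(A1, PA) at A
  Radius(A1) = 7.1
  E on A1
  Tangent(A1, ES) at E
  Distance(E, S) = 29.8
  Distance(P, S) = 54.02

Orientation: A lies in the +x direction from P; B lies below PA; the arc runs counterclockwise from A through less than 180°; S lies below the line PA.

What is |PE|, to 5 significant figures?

32.208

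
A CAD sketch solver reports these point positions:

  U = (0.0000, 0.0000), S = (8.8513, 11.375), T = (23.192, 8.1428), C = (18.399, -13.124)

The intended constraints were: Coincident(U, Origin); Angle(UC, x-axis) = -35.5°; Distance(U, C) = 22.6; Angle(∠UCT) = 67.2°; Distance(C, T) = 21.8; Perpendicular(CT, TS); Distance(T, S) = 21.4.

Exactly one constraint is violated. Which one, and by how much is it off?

Distance(T, S) = 21.4 — off by 6.70.

U = (0.00, 0.00) ✓; UC at -35.50° ✓; |UC| = 22.60 ✓; ∠UCT = 67.20° ✓; |CT| = 21.80 ✓; ∠(CT, TS) = 90.00° ✓; |TS| = 14.70 ✗.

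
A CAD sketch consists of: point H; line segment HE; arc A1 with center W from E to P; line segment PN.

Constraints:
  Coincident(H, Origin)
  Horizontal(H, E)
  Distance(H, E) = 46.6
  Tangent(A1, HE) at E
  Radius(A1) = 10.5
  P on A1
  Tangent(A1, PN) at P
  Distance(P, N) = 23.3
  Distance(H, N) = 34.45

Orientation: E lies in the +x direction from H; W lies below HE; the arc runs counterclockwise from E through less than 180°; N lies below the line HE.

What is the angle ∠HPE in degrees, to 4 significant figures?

145.2°

H is at the origin; HE is horizontal with |HE| = 46.6 and E on the +x side, so E = (46.60, 0.000). Since A1 is tangent to HE there, WE ⟂ HE, so W = E + (0, -10.5) = (46.60, -10.50). Since WP ⟂ PN (tangency), |WN| = √(10.5² + 23.3²) = 25.56 regardless of where P sits on A1. So N lies on both circle(H, 34.45) and circle(W, 25.56); the below-HE intersection is N = (24.83, -23.88). P is the foot of the tangent from N: P = (37.91, -4.604).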